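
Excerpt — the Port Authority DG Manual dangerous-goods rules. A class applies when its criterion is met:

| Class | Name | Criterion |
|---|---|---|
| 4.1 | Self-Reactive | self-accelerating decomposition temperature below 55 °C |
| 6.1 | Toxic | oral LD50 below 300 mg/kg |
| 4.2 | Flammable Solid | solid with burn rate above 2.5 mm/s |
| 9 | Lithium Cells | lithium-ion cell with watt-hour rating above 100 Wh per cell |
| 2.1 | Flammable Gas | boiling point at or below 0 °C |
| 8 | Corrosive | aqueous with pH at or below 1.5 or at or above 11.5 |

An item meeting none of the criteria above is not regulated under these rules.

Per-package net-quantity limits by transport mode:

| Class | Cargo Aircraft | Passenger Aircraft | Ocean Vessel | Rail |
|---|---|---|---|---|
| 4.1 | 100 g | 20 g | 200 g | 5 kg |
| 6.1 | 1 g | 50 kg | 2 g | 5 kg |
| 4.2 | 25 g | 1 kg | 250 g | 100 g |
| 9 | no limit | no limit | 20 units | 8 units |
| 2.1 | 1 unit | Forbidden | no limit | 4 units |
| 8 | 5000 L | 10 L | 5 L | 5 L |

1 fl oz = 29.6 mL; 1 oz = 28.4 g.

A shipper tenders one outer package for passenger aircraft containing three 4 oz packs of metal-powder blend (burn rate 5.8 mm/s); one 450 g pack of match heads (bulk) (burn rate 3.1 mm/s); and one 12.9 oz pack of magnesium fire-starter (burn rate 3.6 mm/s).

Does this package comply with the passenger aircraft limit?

Burn rate 5.8 mm/s meets the Class 4.2 criterion (Flammable Solid), so the metal-powder blend is Class 4.2.
The match heads (bulk) have burn rate 3.1 mm/s, which is > 2.5 mm/s, so they are Class 4.2 (Flammable Solid).
The magnesium fire-starter has burn rate 3.6 mm/s, which is > 2.5 mm/s, so it is Class 4.2 (Flammable Solid).
Class 4.2 net quantity: (three 4 oz packs = 340.8 g) + 450 g + (one 12.9 oz pack = 366.36 g) = 1157.16 g.
1157.16 g > 1 kg (passenger aircraft limit, Class 4.2) — over the limit.

No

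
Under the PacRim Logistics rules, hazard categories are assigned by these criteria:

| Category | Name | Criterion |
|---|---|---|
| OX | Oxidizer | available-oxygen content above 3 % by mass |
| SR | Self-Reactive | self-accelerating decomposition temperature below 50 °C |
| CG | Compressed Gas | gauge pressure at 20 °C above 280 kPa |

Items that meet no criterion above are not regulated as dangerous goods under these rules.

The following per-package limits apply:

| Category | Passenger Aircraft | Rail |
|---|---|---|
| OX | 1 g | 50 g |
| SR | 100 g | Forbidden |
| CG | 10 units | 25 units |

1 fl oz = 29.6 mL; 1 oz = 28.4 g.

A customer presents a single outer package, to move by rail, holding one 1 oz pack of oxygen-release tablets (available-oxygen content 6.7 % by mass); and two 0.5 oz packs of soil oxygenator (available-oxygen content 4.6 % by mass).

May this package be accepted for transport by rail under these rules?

No

Oxygen-release tablets: available-oxygen content 6.7 % by mass > 3 % by mass → Category OX (Oxidizer).
Soil oxygenator: available-oxygen content 4.6 % by mass > 3 % by mass → Category OX (Oxidizer).
Total Category OX: (one 1 oz pack = 28.4 g) + (two 0.5 oz packs = 28.4 g) = 56.8 g.
56.8 g > 50 g (rail limit, Category OX) — over the limit.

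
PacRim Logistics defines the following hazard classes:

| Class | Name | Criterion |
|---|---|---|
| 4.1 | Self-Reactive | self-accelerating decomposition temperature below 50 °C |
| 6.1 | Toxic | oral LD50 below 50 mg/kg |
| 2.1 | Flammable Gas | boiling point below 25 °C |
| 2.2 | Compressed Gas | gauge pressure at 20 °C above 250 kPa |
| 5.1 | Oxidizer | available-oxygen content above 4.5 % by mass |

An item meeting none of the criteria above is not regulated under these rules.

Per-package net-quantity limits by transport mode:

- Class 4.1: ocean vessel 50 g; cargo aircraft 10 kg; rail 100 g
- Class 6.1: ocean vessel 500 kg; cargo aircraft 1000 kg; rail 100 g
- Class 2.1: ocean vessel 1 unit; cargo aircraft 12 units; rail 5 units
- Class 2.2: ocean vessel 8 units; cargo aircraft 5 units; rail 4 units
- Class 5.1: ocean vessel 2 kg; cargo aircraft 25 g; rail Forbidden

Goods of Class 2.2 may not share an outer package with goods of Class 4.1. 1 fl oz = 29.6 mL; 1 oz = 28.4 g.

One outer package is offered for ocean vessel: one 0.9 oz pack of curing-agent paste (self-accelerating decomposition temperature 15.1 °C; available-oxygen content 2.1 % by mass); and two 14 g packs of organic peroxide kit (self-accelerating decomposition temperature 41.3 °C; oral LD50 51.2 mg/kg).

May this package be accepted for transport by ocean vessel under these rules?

No

With self-accelerating decomposition temperature 15.1 °C (< 50 °C), the curing-agent paste falls in Class 4.1.
With self-accelerating decomposition temperature 41.3 °C (< 50 °C), the organic peroxide kit falls in Class 4.1.
Class 4.1 net quantity: (one 0.9 oz pack = 25.56 g) + (two 14 g packs = 28 g) = 53.56 g.
53.56 g > 50 g (ocean vessel limit, Class 4.1) — over the limit.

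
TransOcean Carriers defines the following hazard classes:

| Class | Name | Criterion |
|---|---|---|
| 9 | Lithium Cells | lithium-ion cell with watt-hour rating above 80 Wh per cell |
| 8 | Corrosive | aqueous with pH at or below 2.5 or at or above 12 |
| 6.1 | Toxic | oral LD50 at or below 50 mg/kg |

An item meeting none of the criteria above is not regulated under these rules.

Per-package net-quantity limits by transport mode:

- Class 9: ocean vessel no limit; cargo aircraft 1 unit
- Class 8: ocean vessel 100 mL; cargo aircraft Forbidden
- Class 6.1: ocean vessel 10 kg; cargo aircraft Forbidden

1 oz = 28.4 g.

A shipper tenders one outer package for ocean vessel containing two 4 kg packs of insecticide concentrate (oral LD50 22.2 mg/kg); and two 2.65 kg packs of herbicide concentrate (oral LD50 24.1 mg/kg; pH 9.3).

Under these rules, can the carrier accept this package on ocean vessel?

No

Oral LD50 22.2 mg/kg meets the Class 6.1 criterion (Toxic), so the insecticide concentrate is Class 6.1.
With oral LD50 24.1 mg/kg (≤ 50 mg/kg), the herbicide concentrate falls in Class 6.1.
Class 6.1 net quantity: (two 4 kg packs = 8 kg) + (two 2.65 kg packs = 5.3 kg) = 13.3 kg.
13.3 kg exceeds the ocean vessel limit of 10 kg for Class 6.1.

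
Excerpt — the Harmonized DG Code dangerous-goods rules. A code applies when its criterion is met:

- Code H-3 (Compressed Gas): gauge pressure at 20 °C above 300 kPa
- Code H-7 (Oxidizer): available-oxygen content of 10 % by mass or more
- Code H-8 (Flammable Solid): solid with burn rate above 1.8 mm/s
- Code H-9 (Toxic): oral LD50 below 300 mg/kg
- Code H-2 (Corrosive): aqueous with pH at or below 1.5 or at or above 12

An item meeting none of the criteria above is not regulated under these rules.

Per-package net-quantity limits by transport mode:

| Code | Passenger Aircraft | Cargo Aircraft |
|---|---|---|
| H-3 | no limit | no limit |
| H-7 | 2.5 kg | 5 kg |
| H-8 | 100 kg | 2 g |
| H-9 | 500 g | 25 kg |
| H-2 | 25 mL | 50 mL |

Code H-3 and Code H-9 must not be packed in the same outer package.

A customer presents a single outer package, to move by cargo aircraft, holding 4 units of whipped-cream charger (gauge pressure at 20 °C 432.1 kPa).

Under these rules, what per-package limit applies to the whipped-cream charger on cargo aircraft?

no limit

The whipped-cream charger has gauge pressure at 20 °C 432.1 kPa, which is > 300 kPa, so it is Code H-3 (Compressed Gas).
The cargo aircraft limit for Code H-3 is no limit.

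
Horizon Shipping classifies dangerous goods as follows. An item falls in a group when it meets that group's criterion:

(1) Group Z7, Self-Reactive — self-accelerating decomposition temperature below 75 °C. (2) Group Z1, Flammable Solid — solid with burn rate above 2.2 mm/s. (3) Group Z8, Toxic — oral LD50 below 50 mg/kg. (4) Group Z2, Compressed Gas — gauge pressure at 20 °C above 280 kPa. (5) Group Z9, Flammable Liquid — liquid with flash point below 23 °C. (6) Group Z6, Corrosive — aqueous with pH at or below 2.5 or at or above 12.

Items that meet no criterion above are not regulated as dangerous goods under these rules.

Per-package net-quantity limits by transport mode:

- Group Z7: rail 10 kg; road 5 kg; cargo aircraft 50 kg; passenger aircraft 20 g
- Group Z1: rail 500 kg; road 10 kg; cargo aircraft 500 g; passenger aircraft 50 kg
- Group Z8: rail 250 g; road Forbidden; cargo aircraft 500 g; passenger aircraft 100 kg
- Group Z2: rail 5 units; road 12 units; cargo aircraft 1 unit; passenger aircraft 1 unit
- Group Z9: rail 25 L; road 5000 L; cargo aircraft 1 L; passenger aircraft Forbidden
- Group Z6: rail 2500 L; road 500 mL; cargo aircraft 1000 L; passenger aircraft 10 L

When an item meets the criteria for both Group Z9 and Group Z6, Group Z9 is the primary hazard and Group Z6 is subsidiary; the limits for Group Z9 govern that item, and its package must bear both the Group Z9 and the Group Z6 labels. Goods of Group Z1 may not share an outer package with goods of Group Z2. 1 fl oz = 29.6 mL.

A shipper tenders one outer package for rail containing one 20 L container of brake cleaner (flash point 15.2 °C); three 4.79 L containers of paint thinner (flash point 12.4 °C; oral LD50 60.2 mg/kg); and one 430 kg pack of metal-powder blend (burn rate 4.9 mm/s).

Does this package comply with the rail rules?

The brake cleaner has flash point 15.2 °C, which is < 23 °C, so it is Group Z9 (Flammable Liquid).
The paint thinner has flash point 12.4 °C, which is < 23 °C, so it is Group Z9 (Flammable Liquid).
Metal-powder blend: burn rate 4.9 mm/s > 2.2 mm/s → Group Z1 (Flammable Solid).
Total Group Z9: 20 L + (three 4.79 L containers = 14.37 L) = 34.37 L.
That exceeds the Group Z9 rail limit of 25 L.
Group Z1 quantity: 430 kg.
That is within the Group Z1 rail limit of 500 kg.
The segregation rule (Group Z1 with Group Z2) does not apply to Group Z9 with Group Z1.

No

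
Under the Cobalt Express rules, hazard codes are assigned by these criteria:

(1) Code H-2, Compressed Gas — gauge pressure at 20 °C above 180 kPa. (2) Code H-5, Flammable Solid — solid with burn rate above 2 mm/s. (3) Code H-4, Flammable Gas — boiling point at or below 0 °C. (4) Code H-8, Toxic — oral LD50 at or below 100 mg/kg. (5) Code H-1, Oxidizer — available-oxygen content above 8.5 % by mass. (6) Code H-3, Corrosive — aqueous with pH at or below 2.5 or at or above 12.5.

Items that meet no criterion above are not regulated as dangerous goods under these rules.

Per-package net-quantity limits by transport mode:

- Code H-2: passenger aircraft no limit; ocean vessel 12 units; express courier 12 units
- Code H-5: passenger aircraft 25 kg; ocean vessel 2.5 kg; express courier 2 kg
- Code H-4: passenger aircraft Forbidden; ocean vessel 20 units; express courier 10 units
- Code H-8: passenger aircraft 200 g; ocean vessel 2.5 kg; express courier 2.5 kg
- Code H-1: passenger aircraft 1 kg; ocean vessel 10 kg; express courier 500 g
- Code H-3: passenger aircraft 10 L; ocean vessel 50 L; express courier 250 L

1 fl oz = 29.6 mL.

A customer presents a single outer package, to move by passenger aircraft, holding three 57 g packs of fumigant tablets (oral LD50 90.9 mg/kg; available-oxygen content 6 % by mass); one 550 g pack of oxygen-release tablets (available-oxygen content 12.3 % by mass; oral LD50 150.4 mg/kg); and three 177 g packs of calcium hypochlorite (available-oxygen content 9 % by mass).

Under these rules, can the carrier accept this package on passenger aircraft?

Fumigant tablets: oral LD50 90.9 mg/kg ≤ 100 mg/kg → Code H-8 (Toxic).
With available-oxygen content 12.3 % by mass (> 8.5 % by mass), the oxygen-release tablets fall in Code H-1.
Available-oxygen content 9 % by mass meets the Code H-1 criterion (Oxidizer), so the calcium hypochlorite is Code H-1.
Code H-1 net quantity: 550 g + (three 177 g packs = 531 g) = 1.081 kg.
1.081 kg > 1 kg (passenger aircraft limit, Code H-1) — over the limit.
Code H-8 quantity: three 57 g packs = 171 g.
That is within the Code H-8 passenger aircraft limit of 200 g.

No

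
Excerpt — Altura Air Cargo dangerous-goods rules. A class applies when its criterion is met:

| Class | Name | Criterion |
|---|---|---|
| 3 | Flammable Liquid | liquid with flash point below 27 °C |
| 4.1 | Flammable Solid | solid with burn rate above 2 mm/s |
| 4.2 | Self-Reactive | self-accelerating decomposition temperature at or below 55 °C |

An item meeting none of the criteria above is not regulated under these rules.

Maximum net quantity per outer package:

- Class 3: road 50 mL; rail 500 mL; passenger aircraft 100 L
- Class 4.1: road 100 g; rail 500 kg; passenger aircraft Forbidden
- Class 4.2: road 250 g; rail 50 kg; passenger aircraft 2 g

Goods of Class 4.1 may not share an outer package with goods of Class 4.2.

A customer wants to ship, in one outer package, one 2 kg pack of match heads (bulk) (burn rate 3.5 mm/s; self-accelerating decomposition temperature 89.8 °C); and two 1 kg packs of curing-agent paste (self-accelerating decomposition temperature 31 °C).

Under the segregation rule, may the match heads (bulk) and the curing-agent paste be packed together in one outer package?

No

The match heads (bulk) have burn rate 3.5 mm/s, which is > 2 mm/s, so they are Class 4.1 (Flammable Solid).
With self-accelerating decomposition temperature 31 °C (≤ 55 °C), the curing-agent paste falls in Class 4.2.
Class 4.1 and Class 4.2 may not share an outer package.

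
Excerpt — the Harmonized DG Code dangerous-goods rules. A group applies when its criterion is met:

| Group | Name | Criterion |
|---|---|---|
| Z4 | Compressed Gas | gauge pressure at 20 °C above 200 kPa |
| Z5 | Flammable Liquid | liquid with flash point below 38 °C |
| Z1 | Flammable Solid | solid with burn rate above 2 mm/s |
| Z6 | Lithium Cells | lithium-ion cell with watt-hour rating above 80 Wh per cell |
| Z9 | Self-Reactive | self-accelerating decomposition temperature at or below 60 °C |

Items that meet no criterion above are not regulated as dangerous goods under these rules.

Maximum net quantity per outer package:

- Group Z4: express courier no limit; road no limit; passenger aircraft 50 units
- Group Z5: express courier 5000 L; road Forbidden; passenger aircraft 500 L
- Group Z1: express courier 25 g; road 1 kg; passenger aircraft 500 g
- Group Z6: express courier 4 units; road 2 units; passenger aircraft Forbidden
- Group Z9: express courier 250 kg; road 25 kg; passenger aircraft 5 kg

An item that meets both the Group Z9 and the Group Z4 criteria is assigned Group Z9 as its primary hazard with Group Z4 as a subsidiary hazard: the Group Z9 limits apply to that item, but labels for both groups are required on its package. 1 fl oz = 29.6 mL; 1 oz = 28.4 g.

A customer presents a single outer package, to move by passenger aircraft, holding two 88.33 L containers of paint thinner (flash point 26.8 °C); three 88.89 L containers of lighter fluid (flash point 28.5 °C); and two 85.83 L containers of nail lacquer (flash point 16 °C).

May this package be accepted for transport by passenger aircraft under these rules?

The paint thinner has flash point 26.8 °C, which is < 38 °C, so it is Group Z5 (Flammable Liquid).
The lighter fluid has flash point 28.5 °C, which is < 38 °C, so it is Group Z5 (Flammable Liquid).
The nail lacquer has flash point 16 °C, which is < 38 °C, so it is Group Z5 (Flammable Liquid).
Group Z5 net quantity: (two 88.33 L containers = 176.66 L) + (three 88.89 L containers = 266.67 L) + (two 85.83 L containers = 171.66 L) = 614.99 L.
614.99 L > 500 L (passenger aircraft limit, Group Z5) — over the limit.

No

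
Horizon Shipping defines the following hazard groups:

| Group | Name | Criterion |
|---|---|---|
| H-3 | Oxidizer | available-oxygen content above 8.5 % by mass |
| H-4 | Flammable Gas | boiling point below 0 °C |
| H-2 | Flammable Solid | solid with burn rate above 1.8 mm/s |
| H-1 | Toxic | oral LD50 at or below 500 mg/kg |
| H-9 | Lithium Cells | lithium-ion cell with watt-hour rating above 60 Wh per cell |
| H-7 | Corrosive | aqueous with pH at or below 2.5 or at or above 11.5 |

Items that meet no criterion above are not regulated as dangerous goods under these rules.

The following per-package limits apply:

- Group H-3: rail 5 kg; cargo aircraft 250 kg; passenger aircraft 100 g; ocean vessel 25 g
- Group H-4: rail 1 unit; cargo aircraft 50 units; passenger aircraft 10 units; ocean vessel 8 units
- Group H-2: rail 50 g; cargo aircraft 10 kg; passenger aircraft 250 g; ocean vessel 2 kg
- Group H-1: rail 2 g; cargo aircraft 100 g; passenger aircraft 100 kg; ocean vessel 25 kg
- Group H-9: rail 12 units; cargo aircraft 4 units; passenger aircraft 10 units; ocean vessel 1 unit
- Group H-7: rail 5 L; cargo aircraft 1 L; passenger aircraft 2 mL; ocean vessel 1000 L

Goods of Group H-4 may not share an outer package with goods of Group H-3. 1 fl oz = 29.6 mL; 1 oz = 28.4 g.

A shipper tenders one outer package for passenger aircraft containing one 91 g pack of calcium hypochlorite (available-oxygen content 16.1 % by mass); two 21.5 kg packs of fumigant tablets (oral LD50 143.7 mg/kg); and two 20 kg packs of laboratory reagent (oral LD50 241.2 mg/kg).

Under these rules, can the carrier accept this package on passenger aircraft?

Yes

Calcium hypochlorite: available-oxygen content 16.1 % by mass > 8.5 % by mass → Group H-3 (Oxidizer).
With oral LD50 143.7 mg/kg (≤ 500 mg/kg), the fumigant tablets fall in Group H-1.
Laboratory reagent: oral LD50 241.2 mg/kg ≤ 500 mg/kg → Group H-1 (Toxic).
Total Group H-1: (two 21.5 kg packs = 43 kg) + (two 20 kg packs = 40 kg) = 83 kg.
That is within the Group H-1 passenger aircraft limit of 100 kg.
Group H-3 quantity: 91 g.
That is within the Group H-3 passenger aircraft limit of 100 g.
The segregation rule (Group H-4 with Group H-3) does not apply to Group H-1 with Group H-3.
Every hazard group is within its passenger aircraft limit and no segregation rule is violated.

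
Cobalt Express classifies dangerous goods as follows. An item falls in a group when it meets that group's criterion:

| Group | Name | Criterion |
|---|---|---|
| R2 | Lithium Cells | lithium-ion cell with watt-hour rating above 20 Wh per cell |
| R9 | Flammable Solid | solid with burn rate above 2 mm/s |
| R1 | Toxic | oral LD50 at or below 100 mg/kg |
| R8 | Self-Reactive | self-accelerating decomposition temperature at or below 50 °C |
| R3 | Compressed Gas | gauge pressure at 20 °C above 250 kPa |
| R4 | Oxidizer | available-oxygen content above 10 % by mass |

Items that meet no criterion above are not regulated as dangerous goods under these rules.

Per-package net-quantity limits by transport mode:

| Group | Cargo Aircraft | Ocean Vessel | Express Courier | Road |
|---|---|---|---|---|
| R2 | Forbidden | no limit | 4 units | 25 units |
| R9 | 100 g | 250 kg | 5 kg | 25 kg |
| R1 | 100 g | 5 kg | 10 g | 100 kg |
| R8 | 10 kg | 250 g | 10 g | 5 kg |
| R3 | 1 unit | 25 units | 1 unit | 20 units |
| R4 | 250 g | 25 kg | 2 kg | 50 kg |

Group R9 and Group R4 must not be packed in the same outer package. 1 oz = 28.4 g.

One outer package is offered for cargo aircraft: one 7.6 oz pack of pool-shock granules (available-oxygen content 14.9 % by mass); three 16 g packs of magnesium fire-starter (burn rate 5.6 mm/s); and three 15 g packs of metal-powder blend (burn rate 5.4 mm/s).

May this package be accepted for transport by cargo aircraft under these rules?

The pool-shock granules have available-oxygen content 14.9 % by mass, which is > 10 % by mass, so they are Group R4 (Oxidizer).
With burn rate 5.6 mm/s (> 2 mm/s), the magnesium fire-starter falls in Group R9.
The metal-powder blend has burn rate 5.4 mm/s, which is > 2 mm/s, so it is Group R9 (Flammable Solid).
Group R9 net quantity: (three 16 g packs = 48 g) + (three 15 g packs = 45 g) = 93 g.
That is within the Group R9 cargo aircraft limit of 100 g.
Group R4 quantity: one 7.6 oz pack = 215.84 g.
215.84 g ≤ 250 g (cargo aircraft limit, Group R4) — within limit.
Group R9 and Group R4 may not share an outer package.

No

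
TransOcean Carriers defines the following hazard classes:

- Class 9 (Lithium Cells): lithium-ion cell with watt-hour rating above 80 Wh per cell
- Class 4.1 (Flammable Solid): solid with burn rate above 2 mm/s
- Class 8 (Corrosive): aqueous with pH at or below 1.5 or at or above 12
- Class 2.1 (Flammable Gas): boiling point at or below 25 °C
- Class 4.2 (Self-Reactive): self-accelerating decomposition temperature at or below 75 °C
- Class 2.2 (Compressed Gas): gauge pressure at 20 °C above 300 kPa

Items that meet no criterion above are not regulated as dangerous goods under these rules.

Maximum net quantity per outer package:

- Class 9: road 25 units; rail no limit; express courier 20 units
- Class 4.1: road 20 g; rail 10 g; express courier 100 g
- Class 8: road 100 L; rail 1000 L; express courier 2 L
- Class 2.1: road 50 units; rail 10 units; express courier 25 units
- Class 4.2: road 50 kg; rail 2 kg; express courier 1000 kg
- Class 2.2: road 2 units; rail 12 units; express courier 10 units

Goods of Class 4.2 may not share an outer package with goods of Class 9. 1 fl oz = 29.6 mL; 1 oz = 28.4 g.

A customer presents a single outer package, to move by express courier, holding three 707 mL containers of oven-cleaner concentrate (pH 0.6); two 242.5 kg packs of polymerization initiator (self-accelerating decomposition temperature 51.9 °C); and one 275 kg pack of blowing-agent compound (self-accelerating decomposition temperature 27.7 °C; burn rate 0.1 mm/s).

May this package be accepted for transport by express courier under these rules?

Oven-cleaner concentrate: pH 0.6 ≤ 1.5 → Class 8 (Corrosive).
The polymerization initiator has self-accelerating decomposition temperature 51.9 °C, which is ≤ 75 °C, so it is Class 4.2 (Self-Reactive).
With self-accelerating decomposition temperature 27.7 °C (≤ 75 °C), the blowing-agent compound falls in Class 4.2.
Total Class 4.2: (two 242.5 kg packs = 485 kg) + 275 kg = 760 kg.
760 kg is within the express courier limit of 1000 kg for Class 4.2.
Class 8 quantity: three 707 mL containers = 2.121 L.
2.121 L > 2 L (express courier limit, Class 8) — over the limit.
The segregation rule (Class 4.2 with Class 9) does not apply to Class 4.2 with Class 8.

No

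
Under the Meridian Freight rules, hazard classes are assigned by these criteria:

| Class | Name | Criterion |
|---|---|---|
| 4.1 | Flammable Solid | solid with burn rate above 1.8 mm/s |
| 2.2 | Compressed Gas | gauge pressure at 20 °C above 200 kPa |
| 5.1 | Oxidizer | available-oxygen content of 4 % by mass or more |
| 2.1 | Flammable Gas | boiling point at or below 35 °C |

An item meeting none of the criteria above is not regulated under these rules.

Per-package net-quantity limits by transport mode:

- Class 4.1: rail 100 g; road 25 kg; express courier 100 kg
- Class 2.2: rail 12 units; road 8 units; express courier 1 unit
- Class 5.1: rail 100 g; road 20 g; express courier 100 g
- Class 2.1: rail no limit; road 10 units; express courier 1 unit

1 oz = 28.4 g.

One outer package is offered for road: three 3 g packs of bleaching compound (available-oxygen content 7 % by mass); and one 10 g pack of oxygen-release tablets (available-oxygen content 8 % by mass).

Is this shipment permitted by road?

Yes

The bleaching compound has available-oxygen content 7 % by mass, which is ≥ 4 % by mass, so it is Class 5.1 (Oxidizer).
Available-oxygen content 8 % by mass meets the Class 5.1 criterion (Oxidizer), so the oxygen-release tablets are Class 5.1.
Total Class 5.1: (three 3 g packs = 9 g) + 10 g = 19 g.
That is within the Class 5.1 road limit of 20 g.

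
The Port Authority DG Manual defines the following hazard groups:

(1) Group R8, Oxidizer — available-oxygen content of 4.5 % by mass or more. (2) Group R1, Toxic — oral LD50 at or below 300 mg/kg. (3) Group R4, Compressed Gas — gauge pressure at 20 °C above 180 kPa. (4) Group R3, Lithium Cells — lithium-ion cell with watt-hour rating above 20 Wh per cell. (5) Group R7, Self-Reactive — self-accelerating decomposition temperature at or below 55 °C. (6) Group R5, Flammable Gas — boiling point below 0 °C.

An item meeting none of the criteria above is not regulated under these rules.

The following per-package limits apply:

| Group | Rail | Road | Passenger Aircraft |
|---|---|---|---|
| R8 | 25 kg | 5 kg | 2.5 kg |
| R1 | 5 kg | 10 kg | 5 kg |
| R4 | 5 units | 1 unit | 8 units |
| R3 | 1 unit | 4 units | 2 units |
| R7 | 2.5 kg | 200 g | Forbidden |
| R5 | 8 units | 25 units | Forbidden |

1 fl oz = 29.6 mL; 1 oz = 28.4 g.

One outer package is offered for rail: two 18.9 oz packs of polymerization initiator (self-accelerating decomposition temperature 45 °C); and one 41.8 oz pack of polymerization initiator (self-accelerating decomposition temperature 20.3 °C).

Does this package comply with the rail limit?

Yes

The polymerization initiator has self-accelerating decomposition temperature 45 °C, which is ≤ 55 °C, so it is Group R7 (Self-Reactive).
Polymerization initiator: self-accelerating decomposition temperature 20.3 °C ≤ 55 °C → Group R7 (Self-Reactive).
Total Group R7: (two 18.9 oz packs = 1073.52 g) + (one 41.8 oz pack = 1187.12 g) = 2260.64 g.
2260.64 g ≤ 2.5 kg (rail limit, Group R7) — within limit.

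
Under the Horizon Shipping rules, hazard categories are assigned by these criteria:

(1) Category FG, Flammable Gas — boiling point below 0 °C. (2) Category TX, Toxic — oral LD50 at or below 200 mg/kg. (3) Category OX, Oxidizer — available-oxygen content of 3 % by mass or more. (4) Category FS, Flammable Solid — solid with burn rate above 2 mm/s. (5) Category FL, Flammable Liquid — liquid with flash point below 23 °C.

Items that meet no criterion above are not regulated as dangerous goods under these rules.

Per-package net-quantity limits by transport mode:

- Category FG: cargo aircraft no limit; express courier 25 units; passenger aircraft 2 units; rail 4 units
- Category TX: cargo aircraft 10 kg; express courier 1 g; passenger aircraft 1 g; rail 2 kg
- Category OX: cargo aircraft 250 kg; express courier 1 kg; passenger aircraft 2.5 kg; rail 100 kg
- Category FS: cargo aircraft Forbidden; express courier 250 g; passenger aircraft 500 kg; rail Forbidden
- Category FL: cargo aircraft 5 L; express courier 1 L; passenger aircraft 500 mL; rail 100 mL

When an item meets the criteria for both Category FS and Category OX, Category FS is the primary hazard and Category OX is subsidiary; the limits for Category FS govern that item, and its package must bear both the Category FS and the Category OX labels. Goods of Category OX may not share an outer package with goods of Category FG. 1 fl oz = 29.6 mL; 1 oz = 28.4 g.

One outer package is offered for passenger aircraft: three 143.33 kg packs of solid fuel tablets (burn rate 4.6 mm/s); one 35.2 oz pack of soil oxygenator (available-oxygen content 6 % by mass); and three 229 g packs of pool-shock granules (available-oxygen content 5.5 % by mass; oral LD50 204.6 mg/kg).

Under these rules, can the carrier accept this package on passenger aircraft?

Solid fuel tablets: burn rate 4.6 mm/s > 2 mm/s → Category FS (Flammable Solid).
Soil oxygenator: available-oxygen content 6 % by mass ≥ 3 % by mass → Category OX (Oxidizer).
Pool-shock granules: available-oxygen content 5.5 % by mass ≥ 3 % by mass → Category OX (Oxidizer).
Total Category OX: (one 35.2 oz pack = 999.68 g) + (three 229 g packs = 687 g) = 1686.68 g.
1686.68 g ≤ 2.5 kg (passenger aircraft limit, Category OX) — within limit.
Category FS quantity: three 143.33 kg packs = 429.99 kg.
429.99 kg ≤ 500 kg (passenger aircraft limit, Category FS) — within limit.
The segregation rule (Category OX with Category FG) does not apply to Category OX with Category FS.
Every hazard category is within its passenger aircraft limit and no segregation rule is violated.

Yes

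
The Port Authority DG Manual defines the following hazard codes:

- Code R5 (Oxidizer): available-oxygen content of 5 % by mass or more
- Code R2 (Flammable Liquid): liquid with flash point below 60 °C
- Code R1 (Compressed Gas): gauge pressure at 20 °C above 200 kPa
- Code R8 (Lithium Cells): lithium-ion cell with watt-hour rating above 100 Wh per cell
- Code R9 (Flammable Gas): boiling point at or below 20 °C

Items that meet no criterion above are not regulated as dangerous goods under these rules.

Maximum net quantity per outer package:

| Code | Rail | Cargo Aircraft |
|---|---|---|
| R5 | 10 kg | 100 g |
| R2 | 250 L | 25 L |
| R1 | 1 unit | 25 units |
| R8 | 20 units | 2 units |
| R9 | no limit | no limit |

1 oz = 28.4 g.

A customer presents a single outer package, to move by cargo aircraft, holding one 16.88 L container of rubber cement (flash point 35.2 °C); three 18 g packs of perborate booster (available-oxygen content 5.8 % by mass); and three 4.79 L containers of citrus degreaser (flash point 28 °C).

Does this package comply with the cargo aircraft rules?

With flash point 35.2 °C (< 60 °C), the rubber cement falls in Code R2.
The perborate booster has available-oxygen content 5.8 % by mass, which is ≥ 5 % by mass, so it is Code R5 (Oxidizer).
Citrus degreaser: flash point 28 °C < 60 °C → Code R2 (Flammable Liquid).
Code R2 net quantity: 16.88 L + (three 4.79 L containers = 14.37 L) = 31.25 L.
That exceeds the Code R2 cargo aircraft limit of 25 L.
Code R5 quantity: three 18 g packs = 54 g.
That is within the Code R5 cargo aircraft limit of 100 g.

No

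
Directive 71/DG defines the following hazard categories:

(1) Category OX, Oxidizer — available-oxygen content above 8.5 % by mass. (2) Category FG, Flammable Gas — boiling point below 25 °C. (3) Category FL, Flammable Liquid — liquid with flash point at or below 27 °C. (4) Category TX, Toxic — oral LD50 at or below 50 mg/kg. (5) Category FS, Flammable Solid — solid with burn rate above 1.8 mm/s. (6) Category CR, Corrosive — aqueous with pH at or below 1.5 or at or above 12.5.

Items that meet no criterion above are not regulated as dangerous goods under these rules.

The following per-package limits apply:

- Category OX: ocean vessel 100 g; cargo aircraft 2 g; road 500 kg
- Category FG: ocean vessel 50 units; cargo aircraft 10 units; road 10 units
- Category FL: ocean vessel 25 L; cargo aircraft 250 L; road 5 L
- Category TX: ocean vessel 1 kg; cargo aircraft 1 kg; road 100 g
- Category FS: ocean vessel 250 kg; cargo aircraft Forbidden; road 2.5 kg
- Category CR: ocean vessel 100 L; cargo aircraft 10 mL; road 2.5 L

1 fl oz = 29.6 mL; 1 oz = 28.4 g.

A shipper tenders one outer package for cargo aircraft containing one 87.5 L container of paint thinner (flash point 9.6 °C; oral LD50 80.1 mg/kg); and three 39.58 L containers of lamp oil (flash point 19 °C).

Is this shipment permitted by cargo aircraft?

Yes

Flash point 9.6 °C meets the Category FL criterion (Flammable Liquid), so the paint thinner is Category FL.
The lamp oil has flash point 19 °C, which is ≤ 27 °C, so it is Category FL (Flammable Liquid).
Category FL net quantity: 87.5 L + (three 39.58 L containers = 118.74 L) = 206.24 L.
206.24 L is within the cargo aircraft limit of 250 L for Category FL.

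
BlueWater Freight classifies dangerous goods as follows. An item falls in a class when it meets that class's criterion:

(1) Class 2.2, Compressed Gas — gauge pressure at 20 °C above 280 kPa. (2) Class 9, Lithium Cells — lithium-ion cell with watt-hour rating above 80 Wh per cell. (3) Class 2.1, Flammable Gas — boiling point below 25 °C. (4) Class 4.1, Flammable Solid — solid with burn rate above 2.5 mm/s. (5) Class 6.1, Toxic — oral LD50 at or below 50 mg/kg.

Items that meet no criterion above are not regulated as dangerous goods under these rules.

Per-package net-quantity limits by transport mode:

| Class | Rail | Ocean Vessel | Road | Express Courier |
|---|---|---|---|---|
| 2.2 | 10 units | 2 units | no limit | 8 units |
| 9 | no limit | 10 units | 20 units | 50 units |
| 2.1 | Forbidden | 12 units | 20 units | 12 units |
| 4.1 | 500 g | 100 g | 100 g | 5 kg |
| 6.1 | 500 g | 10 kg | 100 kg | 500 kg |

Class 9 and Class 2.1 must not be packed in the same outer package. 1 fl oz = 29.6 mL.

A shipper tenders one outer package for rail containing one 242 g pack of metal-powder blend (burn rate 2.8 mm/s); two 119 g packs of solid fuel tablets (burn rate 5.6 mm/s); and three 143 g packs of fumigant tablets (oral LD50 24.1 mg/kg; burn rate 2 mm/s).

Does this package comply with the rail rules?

Yes

The metal-powder blend has burn rate 2.8 mm/s, which is > 2.5 mm/s, so it is Class 4.1 (Flammable Solid).
Solid fuel tablets: burn rate 5.6 mm/s > 2.5 mm/s → Class 4.1 (Flammable Solid).
The fumigant tablets have oral LD50 24.1 mg/kg, which is ≤ 50 mg/kg, so they are Class 6.1 (Toxic).
Class 6.1 quantity: three 143 g packs = 429 g.
429 g ≤ 500 g (rail limit, Class 6.1) — within limit.
Class 4.1 net quantity: 242 g + (two 119 g packs = 238 g) = 480 g.
480 g ≤ 500 g (rail limit, Class 4.1) — within limit.
The segregation rule (Class 9 with Class 2.1) does not apply to Class 6.1 with Class 4.1.
Every hazard class is within its rail limit and no segregation rule is violated.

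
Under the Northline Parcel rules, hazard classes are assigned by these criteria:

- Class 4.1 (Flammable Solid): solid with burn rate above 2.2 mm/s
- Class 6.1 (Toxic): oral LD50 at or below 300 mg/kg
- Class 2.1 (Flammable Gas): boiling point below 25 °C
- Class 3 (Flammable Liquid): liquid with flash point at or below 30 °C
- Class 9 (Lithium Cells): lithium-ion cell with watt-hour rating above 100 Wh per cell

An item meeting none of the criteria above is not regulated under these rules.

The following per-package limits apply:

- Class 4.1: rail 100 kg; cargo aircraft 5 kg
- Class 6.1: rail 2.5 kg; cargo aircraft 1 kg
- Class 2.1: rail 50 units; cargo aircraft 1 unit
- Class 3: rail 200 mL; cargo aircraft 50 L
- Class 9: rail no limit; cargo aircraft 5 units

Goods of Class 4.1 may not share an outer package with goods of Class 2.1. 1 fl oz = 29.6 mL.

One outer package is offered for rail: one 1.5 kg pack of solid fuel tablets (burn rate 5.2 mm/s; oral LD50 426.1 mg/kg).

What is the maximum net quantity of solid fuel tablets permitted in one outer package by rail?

100 kg

The solid fuel tablets have burn rate 5.2 mm/s, which is > 2.2 mm/s, so they are Class 4.1 (Flammable Solid).
The rail limit for Class 4.1 is 100 kg.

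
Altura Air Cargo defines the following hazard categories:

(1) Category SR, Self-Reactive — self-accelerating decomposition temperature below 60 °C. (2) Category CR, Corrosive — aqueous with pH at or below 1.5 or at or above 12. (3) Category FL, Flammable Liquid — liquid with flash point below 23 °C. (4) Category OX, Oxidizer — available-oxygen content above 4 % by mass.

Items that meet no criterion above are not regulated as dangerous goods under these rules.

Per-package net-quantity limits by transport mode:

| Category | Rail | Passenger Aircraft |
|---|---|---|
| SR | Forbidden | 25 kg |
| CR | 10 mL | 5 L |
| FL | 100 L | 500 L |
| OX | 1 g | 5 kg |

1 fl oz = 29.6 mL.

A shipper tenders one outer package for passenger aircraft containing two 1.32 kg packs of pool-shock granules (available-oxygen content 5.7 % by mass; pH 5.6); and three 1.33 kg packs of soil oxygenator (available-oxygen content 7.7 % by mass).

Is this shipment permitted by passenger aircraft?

Available-oxygen content 5.7 % by mass meets the Category OX criterion (Oxidizer), so the pool-shock granules are Category OX.
Soil oxygenator: available-oxygen content 7.7 % by mass > 4 % by mass → Category OX (Oxidizer).
Category OX net quantity: (two 1.32 kg packs = 2.64 kg) + (three 1.33 kg packs = 3.99 kg) = 6.63 kg.
6.63 kg exceeds the passenger aircraft limit of 5 kg for Category OX.

No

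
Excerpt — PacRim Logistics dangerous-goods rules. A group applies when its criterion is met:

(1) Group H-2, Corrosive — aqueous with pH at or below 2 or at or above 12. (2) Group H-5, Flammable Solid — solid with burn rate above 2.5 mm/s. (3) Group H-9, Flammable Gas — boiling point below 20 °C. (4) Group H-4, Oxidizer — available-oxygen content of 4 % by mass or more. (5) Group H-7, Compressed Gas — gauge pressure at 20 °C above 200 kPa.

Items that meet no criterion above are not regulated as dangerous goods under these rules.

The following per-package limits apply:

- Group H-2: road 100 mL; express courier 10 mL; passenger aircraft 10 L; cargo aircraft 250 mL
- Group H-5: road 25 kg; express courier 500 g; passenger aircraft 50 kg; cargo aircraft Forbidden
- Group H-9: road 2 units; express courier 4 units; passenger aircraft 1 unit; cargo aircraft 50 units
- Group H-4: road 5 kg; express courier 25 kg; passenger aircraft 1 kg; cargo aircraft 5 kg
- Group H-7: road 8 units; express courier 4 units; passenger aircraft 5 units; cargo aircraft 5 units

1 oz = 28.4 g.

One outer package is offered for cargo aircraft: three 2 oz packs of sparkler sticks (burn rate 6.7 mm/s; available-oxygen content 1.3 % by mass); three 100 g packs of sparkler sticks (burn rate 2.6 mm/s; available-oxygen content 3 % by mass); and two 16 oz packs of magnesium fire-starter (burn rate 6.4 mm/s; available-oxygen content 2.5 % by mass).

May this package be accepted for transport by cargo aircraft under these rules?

No

The sparkler sticks have burn rate 6.7 mm/s, which is > 2.5 mm/s, so they are Group H-5 (Flammable Solid).
Sparkler sticks: burn rate 2.6 mm/s > 2.5 mm/s → Group H-5 (Flammable Solid).
Magnesium fire-starter: burn rate 6.4 mm/s > 2.5 mm/s → Group H-5 (Flammable Solid).
Group H-5 net quantity: (three 2 oz packs = 170.4 g) + (three 100 g packs = 300 g) + (two 16 oz packs = 908.8 g) = 1379.2 g.
Group H-5 is Forbidden by cargo aircraft.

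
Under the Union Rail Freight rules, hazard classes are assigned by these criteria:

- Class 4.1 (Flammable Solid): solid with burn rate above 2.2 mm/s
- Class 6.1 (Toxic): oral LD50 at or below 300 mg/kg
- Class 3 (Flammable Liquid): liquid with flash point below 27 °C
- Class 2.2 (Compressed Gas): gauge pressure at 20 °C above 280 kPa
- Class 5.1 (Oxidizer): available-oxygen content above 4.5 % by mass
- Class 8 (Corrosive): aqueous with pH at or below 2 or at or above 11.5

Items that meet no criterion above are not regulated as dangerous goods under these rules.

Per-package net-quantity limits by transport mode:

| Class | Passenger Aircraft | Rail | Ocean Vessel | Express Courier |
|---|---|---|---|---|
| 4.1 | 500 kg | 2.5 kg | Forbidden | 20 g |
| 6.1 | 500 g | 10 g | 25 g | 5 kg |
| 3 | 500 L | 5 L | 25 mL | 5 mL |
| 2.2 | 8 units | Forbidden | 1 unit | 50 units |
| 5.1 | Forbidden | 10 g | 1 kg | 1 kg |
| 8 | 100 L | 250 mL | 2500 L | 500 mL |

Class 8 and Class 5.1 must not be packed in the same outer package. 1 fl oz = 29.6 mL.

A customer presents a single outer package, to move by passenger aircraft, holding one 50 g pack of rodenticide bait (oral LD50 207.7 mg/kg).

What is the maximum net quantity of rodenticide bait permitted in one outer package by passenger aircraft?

500 g

Rodenticide bait: oral LD50 207.7 mg/kg ≤ 300 mg/kg → Class 6.1 (Toxic).
The passenger aircraft limit for Class 6.1 is 500 g.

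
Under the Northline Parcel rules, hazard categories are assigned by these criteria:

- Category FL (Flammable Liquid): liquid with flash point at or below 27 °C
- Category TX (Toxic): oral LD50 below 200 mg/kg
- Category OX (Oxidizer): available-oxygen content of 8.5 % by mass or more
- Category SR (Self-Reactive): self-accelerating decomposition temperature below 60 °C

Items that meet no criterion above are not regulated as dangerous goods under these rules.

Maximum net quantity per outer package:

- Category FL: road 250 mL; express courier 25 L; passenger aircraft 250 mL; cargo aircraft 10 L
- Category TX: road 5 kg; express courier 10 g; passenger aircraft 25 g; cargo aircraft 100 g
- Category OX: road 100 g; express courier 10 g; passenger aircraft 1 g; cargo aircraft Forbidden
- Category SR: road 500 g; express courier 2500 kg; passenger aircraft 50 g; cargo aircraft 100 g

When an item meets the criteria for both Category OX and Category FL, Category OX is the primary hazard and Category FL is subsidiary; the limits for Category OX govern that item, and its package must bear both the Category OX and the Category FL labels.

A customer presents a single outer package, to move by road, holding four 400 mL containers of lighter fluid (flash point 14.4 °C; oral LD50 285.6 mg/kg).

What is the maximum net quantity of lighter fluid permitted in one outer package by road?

Lighter fluid: flash point 14.4 °C ≤ 27 °C → Category FL (Flammable Liquid).
The road limit for Category FL is 250 mL.

250 mL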